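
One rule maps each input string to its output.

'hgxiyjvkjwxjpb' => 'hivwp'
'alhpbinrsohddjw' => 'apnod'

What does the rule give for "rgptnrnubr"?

rtnr

In each case the input is transformed by: keep one character in every 3, starting at position 1 (positions 1st, 4th, 7th, ...).
So "rgptnrnubr" becomes "rtnr".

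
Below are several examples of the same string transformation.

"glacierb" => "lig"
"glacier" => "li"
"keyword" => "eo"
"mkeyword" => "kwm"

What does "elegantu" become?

The transformation: swap the first and last characters, then keep one character in every 3, starting at position 2 (positions 2nd, 5th, 8th, ...).
Working it through for "elegantu": intermediate "ulegante", final "lae".
(Check on "keyword": → "deywork" → "eo" ✓)

lae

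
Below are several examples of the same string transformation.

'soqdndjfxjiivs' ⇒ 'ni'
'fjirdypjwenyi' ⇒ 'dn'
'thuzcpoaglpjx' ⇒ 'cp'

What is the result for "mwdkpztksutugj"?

pt

In each case the input is transformed by: keep every other character starting from the first (positions 1st, 3rd, 5th, ...), then keep one character in every 3, starting at position 3 (positions 3rd, 6th, 9th, ...).
For "mwdkpztksutugj", step one produces "mdptstg"; step two turns that into "pt".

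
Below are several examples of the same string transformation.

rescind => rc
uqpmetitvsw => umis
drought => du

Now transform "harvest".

The transformation: move the last character to the front, then keep one character in every 3, starting at position 2 (positions 2nd, 5th, 8th, ...).
"harvest" → "tharves" → "hv".

hv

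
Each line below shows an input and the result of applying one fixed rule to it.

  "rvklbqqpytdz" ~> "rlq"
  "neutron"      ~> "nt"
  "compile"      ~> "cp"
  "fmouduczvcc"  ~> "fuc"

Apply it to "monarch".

Rule — keep one character in every 3, starting at position 1 (positions 1st, 4th, 7th, ...), then delete the last character.
For "monarch", step one produces "mah"; step two turns that into "ma".

ma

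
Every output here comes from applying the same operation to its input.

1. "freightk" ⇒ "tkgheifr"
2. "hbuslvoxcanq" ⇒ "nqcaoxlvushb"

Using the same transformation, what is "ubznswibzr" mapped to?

Rule — swap each adjacent pair of characters (1↔2, 3↔4, ...), then reverse the string.
"ubznswibzr" → "bunzwsbirz" → "zribswznub".

zribswznub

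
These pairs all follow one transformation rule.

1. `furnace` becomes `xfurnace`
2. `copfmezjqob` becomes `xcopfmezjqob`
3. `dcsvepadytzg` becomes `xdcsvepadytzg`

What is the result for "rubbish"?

What's happening: prepend "x".
Doing the same to "rubbish": "xrubbish".

xrubbish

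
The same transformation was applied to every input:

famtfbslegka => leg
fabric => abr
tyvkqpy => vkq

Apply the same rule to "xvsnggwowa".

gwo

Rule — move the last 2 characters to the front (rotate right by 2), then keep only the last 3 characters.
Applying both steps to "xvsnggwowa": "waxvsnggwo", then "gwo".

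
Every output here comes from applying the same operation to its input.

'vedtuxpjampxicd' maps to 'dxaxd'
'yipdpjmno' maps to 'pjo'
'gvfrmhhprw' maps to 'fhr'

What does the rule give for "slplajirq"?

Each output is the input with this applied: keep one character in every 3, starting at position 3 (positions 3rd, 6th, 9th, ...).
So "slplajirq" becomes "pjq".

pjq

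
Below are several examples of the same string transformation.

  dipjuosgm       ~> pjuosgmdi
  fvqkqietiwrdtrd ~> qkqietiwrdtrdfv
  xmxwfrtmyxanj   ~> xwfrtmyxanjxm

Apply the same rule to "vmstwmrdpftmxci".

What's happening: move the first 2 characters to the end (rotate left by 2).
On "vmstwmrdpftmxci" that produces "stwmrdpftmxcivm".

stwmrdpftmxcivm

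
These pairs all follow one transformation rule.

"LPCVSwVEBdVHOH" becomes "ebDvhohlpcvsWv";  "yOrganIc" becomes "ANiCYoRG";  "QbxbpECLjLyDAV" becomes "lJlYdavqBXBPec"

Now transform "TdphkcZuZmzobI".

UzMZOBitDPHKCz

Looking at the pairs, the operation is to flip the case of every letter, then swap the front and back halves of the string.
On "TdphkcZuZmzobI" that produces "UzMZOBitDPHKCz".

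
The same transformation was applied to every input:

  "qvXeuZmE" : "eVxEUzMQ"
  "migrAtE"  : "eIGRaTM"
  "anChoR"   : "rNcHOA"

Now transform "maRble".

EArBLM

What's happening: swap the first and last characters, then flip the case of every letter.
Working it through for "maRble": intermediate "eaRblm", final "EArBLM".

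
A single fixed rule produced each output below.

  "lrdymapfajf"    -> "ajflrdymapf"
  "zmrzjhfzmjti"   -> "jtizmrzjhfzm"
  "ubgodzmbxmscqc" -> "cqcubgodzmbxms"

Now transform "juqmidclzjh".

zjhjuqmidcl

What's happening: move the last 3 characters to the front (rotate right by 3).
"juqmidclzjh" → "zjhjuqmidcl".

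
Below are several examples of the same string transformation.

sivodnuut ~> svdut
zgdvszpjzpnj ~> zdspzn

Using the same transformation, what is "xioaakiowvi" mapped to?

The transformation: keep every other character starting from the first (positions 1st, 3rd, 5th, ...).
On "xioaakiowvi" that produces "xoaiwi".

xoaiwi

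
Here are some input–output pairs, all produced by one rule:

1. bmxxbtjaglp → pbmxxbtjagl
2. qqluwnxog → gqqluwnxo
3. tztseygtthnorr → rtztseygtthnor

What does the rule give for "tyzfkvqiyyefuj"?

In each case the input is transformed by: move the last character to the front.
Applying that to "tyzfkvqiyyefuj" gives "jtyzfkvqiyyefu".

jtyzfkvqiyyefu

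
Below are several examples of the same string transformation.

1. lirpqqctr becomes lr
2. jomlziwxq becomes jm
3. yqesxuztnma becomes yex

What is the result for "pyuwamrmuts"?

pua

In each case the input is transformed by: keep every other character starting from the first (positions 1st, 3rd, 5th, ...), then delete the last 3 characters.
Starting from "pyuwamrmuts": after the first operation, "puarus"; after the second, "pua".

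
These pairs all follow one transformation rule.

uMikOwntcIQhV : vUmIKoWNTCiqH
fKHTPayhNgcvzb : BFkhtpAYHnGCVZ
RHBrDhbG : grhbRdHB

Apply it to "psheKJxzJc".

What's happening: flip the case of every letter, then move the last character to the front.
For "psheKJxzJc", step one produces "PSHEkjXZjC"; step two turns that into "CPSHEkjXZj".
(Check on "fKHTPayhNgcvzb": → "FkhtpAYHnGCVZB" → "BFkhtpAYHnGCVZ" ✓)

CPSHEkjXZj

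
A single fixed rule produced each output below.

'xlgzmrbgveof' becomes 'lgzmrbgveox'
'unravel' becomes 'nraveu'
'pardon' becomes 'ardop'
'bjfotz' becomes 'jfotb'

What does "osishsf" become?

sishso

Looking at the pairs, the operation is to delete the last character, then move the first character to the end.
Doing the same to "osishsf": "sishso".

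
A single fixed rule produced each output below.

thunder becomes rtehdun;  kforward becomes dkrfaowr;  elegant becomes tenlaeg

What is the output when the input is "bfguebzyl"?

lbyfzgbue

The transformation: reverse the string, then take characters alternately from the front and the back (1st, last, 2nd, 2nd-last, ...).
On "bfguebzyl": the first step gives "lyzbeugfb", and the second then gives "lbyfzgbue".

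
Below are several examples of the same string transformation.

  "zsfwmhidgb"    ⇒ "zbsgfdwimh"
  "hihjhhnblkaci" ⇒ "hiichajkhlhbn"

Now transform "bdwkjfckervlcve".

bedvwckljvfrcek

The transformation: take characters alternately from the front and the back (1st, last, 2nd, 2nd-last, ...).
Applying that to "bdwkjfckervlcve" gives "bedvwckljvfrcek".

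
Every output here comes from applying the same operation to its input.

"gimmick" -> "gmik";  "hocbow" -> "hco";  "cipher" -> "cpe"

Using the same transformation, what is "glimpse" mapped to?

gipe

The transformation: keep every other character starting from the first (positions 1st, 3rd, 5th, ...).
Applying that to "glimpse" gives "gipe".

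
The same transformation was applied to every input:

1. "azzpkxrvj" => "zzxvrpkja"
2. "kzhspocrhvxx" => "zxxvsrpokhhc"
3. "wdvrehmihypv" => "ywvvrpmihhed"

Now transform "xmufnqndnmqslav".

Rule — sort the characters into reverse alphabetical order.
On "xmufnqndnmqslav" that produces "xvusqqnnnmmlfda".

xvusqqnnnmmlfda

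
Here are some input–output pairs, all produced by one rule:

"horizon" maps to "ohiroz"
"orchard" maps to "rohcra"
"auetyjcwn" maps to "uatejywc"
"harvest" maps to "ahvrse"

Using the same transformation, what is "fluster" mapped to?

The rule is to swap each adjacent pair of characters (1↔2, 3↔4, ...), then delete the last character.
"fluster" → "lfsuet".

lfsuet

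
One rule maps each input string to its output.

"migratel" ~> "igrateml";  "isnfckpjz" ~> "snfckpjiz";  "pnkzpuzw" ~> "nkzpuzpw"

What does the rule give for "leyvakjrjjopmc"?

Looking at the pairs, the operation is to swap the first and last characters, then move the first character to the end.
For "leyvakjrjjopmc", step one produces "ceyvakjrjjopml"; step two turns that into "eyvakjrjjopmlc".

eyvakjrjjopmlc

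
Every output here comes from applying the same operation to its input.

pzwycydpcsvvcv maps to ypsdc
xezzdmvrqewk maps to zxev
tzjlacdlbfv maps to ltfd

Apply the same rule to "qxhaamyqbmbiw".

aqmyw

Looking at the pairs, the operation is to keep one character in every 3, starting at position 1 (positions 1st, 4th, 7th, ...), then swap each adjacent pair of characters (1↔2, 3↔4, ...).
"qxhaamyqbmbiw" → "qaymw" → "aqmyw".
(Check on "tzjlacdlbfv": → "tldf" → "ltfd" ✓)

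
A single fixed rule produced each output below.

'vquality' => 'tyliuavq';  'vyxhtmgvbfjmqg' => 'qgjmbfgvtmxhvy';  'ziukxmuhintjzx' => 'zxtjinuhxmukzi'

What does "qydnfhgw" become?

The transformation: swap each adjacent pair of characters (1↔2, 3↔4, ...), then reverse the string.
"qydnfhgw" → "yqndhfwg" → "gwfhdnqy".

gwfhdnqy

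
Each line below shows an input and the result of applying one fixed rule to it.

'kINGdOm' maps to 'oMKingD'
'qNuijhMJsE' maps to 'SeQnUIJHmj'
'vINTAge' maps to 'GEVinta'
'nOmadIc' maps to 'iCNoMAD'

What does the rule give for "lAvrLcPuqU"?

Each output is the input with this applied: flip the case of every letter, then move the last 2 characters to the front (rotate right by 2).
Applying both steps to "lAvrLcPuqU": "LaVRlCpUQu", then "QuLaVRlCpU".

QuLaVRlCpU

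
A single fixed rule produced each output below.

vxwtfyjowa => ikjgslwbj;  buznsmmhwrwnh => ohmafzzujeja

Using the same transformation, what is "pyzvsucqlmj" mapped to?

clmifhpdyz

In each case the input is transformed by: delete the last character, then shift every letter 13 places forward in the alphabet (wrapping around) — i.e. ROT13.
Starting from "pyzvsucqlmj": after the first operation, "pyzvsucqlm"; after the second, "clmifhpdyz".
(Check on "vxwtfyjowa": → "vxwtfyjow" → "ikjgslwbj" ✓)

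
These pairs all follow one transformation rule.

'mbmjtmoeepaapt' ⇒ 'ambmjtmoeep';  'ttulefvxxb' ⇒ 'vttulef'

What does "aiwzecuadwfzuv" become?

The transformation: delete the last 3 characters, then move the last character to the front.
Working it through for "aiwzecuadwfzuv": intermediate "aiwzecuadwf", final "faiwzecuadw".

faiwzecuadw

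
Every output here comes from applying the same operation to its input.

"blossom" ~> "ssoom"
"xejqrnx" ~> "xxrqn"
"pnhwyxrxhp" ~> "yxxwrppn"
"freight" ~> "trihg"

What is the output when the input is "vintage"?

Rule — sort the characters into reverse alphabetical order, then delete the last 2 characters.
Starting from "vintage": after the first operation, "vtnigea"; after the second, "vtnig".

vtnig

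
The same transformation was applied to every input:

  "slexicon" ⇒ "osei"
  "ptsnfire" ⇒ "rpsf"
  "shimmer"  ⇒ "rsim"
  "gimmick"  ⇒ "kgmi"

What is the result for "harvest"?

In each case the input is transformed by: keep every other character starting from the first (positions 1st, 3rd, 5th, ...), then move the last character to the front.
For "harvest", step one produces "hret"; step two turns that into "thre".

thre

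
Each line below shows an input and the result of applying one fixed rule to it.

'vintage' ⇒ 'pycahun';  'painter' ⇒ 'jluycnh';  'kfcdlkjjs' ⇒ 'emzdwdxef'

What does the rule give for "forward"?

zxilluq

Rule — take characters alternately from the front and the back (1st, last, 2nd, 2nd-last, ...), then shift every letter 6 places backward in the alphabet (wrapping around).
For "forward", step one produces "fdorraw"; step two turns that into "zxilluq".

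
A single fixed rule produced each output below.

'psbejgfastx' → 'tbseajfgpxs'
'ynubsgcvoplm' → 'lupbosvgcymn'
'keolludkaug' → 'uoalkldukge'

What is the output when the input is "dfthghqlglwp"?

Each output is the input with this applied: take characters alternately from the front and the back (1st, last, 2nd, 2nd-last, ...), then move the first 3 characters to the end (rotate left by 3).
Doing the same to "dfthghqlglwp": "wtlhgglhqdpf".

wtlhgglhqdpf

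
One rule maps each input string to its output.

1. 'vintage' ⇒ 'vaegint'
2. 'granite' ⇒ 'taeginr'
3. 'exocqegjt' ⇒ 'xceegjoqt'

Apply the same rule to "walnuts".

In each case the input is transformed by: sort the characters into alphabetical order, then move the last character to the front.
On "walnuts": the first step gives "alnstuw", and the second then gives "walnstu".

walnstu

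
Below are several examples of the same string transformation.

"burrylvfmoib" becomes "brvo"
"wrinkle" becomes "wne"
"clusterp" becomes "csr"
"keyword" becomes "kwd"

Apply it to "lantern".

ltn

The pattern: keep one character in every 3, starting at position 1 (positions 1st, 4th, 7th, ...).
On "lantern" that produces "ltn".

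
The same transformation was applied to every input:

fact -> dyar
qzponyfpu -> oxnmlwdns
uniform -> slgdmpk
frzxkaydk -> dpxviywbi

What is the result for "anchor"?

Each output is the input with this applied: shift every letter 2 places backward in the alphabet (wrapping around).
Applying that to "anchor" gives "ylafmp".

ylafmp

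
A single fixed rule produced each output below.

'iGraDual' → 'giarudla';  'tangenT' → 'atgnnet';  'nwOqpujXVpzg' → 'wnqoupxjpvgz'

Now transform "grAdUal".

What's happening: swap each adjacent pair of characters (1↔2, 3↔4, ...), then convert every letter to lowercase.
For "grAdUal", step one produces "rgdAaUl"; step two turns that into "rgdaaul".

rgdaaul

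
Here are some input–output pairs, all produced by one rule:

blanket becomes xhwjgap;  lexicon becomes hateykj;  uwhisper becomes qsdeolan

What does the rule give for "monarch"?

ikjwnyd

In each case the input is transformed by: shift every letter 4 places backward in the alphabet (wrapping around).
Applying that to "monarch" gives "ikjwnyd".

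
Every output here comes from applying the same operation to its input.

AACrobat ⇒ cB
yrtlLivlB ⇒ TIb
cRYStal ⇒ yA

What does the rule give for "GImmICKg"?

Mc

The pattern: keep one character in every 3, starting at position 3 (positions 3rd, 6th, 9th, ...), then flip the case of every letter.
Working it through for "GImmICKg": intermediate "mC", final "Mc".
(Check on "cRYStal": → "Ya" → "yA" ✓)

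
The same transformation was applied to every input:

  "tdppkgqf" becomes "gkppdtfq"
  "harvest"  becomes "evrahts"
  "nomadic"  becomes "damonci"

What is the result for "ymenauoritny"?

tirouanemyyn

The rule is to move the last 2 characters to the front (rotate right by 2), then reverse the string.
On "ymenauoritny" that produces "tirouanemyyn".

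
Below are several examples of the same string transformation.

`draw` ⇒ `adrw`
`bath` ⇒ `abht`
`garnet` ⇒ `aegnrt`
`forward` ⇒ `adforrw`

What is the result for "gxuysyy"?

gsuxyyy

The transformation: sort the characters into alphabetical order.
So "gxuysyy" becomes "gsuxyyy".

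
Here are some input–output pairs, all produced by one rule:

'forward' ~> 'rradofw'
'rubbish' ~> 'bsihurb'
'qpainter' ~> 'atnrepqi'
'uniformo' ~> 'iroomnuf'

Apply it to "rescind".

sniderc

Looking at the pairs, the operation is to swap each adjacent pair of characters (1↔2, 3↔4, ...), then move the first 3 characters to the end (rotate left by 3).
Applying both steps to "rescind": "ercsnid", then "sniderc".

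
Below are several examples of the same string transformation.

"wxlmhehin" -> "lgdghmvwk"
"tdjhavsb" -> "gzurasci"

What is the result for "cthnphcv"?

mogbubsg

The transformation: move the first 3 characters to the end (rotate left by 3), then shift every letter 1 place backward in the alphabet (wrapping around).
"cthnphcv" → "nphcvcth" → "mogbubsg".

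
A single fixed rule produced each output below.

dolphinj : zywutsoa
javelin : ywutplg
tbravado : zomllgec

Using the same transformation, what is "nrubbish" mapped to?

The transformation: shift every letter 11 places forward in the alphabet (wrapping around), then sort the characters into reverse alphabetical order.
Starting from "nrubbish": after the first operation, "ycfmmtds"; after the second, "ytsmmfdc".

ytsmmfdc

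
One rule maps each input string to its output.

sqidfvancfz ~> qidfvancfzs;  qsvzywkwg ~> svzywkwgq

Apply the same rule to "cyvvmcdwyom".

The transformation: move the first character to the end.
On "cyvvmcdwyom" that produces "yvvmcdwyomc".

yvvmcdwyomc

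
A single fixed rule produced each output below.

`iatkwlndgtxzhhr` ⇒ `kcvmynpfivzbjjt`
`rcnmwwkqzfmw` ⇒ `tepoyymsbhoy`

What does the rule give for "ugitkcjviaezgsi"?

wikvmelxkcgbiuk

Looking at the pairs, the operation is to shift every letter 2 places forward in the alphabet (wrapping around).
Applying that to "ugitkcjviaezgsi" gives "wikvmelxkcgbiuk".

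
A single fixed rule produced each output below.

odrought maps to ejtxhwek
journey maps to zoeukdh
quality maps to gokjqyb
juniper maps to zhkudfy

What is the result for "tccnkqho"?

In each case the input is transformed by: shift every letter 10 places backward in the alphabet (wrapping around), then take characters alternately from the front and the back (1st, last, 2nd, 2nd-last, ...).
Applying both steps to "tccnkqho": "jssdagxe", then "jesxsgda".

jesxsgda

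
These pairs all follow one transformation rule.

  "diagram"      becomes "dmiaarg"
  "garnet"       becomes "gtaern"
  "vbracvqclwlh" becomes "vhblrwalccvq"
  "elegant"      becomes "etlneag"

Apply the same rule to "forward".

fdorraw

The pattern: take characters alternately from the front and the back (1st, last, 2nd, 2nd-last, ...).
Applying that to "forward" gives "fdorraw".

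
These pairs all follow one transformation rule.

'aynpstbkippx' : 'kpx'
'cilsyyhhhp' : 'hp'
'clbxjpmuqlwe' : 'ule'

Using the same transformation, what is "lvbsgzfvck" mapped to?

vk

The rule is to keep every other character starting from the second (positions 2nd, 4th, 6th, ...), then delete the first 3 characters.
Applying both steps to "lvbsgzfvck": "vszvk", then "vk".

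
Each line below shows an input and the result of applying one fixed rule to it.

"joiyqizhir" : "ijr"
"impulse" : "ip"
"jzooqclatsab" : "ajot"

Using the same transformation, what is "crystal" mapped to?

Rule — sort the characters into alphabetical order, then keep one character in every 3, starting at position 2 (positions 2nd, 5th, 8th, ...).
For "crystal", step one produces "aclrsty"; step two turns that into "cs".

cs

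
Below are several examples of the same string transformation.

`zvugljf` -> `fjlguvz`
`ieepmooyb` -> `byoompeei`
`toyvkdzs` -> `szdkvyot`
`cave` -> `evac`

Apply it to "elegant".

tnagele

The transformation: reverse the string.
"elegant" → "tnagele".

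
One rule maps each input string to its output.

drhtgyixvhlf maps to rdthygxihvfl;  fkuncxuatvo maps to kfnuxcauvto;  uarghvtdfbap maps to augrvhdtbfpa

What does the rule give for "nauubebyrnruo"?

The pattern: swap each adjacent pair of characters (1↔2, 3↔4, ...).
So "nauubebyrnruo" becomes "anuuebybnruro".

anuuebybnruro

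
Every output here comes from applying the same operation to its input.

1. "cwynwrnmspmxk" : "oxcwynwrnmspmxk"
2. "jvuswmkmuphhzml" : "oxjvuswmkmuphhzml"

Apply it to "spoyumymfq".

oxspoyumymfq

The transformation: prepend "ox".
Doing the same to "spoyumymfq": "oxspoyumymfq".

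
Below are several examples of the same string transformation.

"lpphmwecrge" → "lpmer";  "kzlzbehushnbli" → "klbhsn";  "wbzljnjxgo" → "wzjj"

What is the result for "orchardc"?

The rule is to keep every other character starting from the first (positions 1st, 3rd, 5th, ...), then delete the last character.
Working it through for "orchardc": intermediate "ocad", final "oca".

oca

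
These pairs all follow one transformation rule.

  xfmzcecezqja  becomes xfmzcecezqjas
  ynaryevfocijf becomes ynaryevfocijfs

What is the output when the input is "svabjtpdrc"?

The rule is to append "s".
Doing the same to "svabjtpdrc": "svabjtpdrcs".

svabjtpdrcs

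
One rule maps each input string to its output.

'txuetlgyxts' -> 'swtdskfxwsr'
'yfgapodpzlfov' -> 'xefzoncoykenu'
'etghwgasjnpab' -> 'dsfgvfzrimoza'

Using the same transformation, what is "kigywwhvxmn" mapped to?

The rule is to shift every letter 1 place backward in the alphabet (wrapping around).
Doing the same to "kigywwhvxmn": "jhfxvvguwlm".

jhfxvvguwlm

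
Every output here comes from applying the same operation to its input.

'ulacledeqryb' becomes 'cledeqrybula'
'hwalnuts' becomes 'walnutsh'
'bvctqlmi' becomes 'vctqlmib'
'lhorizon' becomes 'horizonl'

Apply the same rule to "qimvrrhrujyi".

What's happening: move the last 3 characters to the front (rotate right by 3), then swap the front and back halves of the string.
For "qimvrrhrujyi", step one produces "jyiqimvrrhru"; step two turns that into "vrrhrujyiqim".

vrrhrujyiqim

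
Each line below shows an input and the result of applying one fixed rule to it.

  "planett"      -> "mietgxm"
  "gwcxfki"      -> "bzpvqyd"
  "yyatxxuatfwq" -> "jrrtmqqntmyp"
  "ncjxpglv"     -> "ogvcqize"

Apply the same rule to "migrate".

The rule is to move the last character to the front, then shift every letter 7 places backward in the alphabet (wrapping around).
For "migrate", step one produces "emigrat"; step two turns that into "xfbzktm".

xfbzktm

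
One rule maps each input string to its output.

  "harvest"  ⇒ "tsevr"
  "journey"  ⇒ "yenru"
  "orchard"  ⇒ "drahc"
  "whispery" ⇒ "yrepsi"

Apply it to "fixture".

erutx

What's happening: reverse the string, then delete the last 2 characters.
On "fixture": the first step gives "erutxif", and the second then gives "erutx".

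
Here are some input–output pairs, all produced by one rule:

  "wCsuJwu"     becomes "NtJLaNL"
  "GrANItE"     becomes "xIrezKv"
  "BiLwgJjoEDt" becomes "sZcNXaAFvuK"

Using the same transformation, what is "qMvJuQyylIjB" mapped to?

HdMaLhPPCzAs

What's happening: shift every letter 9 places backward in the alphabet (wrapping around), then flip the case of every letter.
Applying both steps to "qMvJuQyylIjB": "hDmAlHppcZaS", then "HdMaLhPPCzAs".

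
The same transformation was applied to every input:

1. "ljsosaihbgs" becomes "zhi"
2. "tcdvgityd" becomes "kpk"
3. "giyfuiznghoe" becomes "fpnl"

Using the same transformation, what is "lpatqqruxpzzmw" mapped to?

hxeg

The transformation: shift every letter 7 places forward in the alphabet (wrapping around), then keep one character in every 3, starting at position 3 (positions 3rd, 6th, 9th, ...).
"lpatqqruxpzzmw" → "swhaxxybewggtd" → "hxeg".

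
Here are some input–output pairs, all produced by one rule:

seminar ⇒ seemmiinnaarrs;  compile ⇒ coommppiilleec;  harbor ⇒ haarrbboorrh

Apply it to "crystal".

crryyssttaallc

The pattern: double every character, then move the first character to the end.
Starting from "crystal": after the first operation, "ccrryyssttaall"; after the second, "crryyssttaallc".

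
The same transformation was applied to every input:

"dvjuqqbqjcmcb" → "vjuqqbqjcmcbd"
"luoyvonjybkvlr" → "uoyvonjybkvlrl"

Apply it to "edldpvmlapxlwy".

dldpvmlapxlwye

Rule — move the first character to the end.
So "edldpvmlapxlwy" becomes "dldpvmlapxlwye".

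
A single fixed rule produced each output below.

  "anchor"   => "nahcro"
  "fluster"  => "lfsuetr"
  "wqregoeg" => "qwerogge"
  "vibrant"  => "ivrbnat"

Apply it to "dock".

odkc

Looking at the pairs, the operation is to swap each adjacent pair of characters (1↔2, 3↔4, ...).
Applying that to "dock" gives "odkc".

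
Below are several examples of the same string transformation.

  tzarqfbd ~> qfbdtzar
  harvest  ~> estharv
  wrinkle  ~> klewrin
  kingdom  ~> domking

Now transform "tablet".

The rule is to move the first 3 characters to the end (rotate left by 3), then move the first character to the end.
On "tablet": the first step gives "lettab", and the second then gives "ettabl".

ettabl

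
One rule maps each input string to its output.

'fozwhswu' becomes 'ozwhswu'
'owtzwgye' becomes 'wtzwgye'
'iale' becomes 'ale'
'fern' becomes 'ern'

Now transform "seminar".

The pattern: delete the first character.
For "seminar" the result is "eminar".

eminar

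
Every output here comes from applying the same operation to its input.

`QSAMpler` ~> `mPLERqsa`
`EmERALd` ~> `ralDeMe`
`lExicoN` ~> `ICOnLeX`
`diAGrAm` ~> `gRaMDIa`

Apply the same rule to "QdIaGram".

AgRAMqDi

Rule — flip the case of every letter, then move the first 3 characters to the end (rotate left by 3).
"QdIaGram" → "qDiAgRAM" → "AgRAMqDi".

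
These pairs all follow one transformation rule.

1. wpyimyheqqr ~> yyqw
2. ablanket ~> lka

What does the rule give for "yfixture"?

iuy

What's happening: move the first character to the end, then keep one character in every 3, starting at position 2 (positions 2nd, 5th, 8th, ...).
Applying both steps to "yfixture": "fixturey", then "iuy".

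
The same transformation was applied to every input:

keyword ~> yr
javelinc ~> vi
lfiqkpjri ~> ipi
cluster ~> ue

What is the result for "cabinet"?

The transformation: keep one character in every 3, starting at position 3 (positions 3rd, 6th, 9th, ...).
So "cabinet" becomes "be".

be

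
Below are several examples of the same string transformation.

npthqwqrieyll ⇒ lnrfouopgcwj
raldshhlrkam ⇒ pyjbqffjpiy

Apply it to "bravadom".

zpytybm

The transformation: delete the last character, then shift every letter 2 places backward in the alphabet (wrapping around).
Working it through for "bravadom": intermediate "bravado", final "zpytybm".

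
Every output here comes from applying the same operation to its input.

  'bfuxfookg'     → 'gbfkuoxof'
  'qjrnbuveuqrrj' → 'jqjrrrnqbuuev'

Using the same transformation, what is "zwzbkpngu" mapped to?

What's happening: swap the first and last characters, then take characters alternately from the front and the back (1st, last, 2nd, 2nd-last, ...).
On "zwzbkpngu": the first step gives "uwzbkpngz", and the second then gives "uzwgznbpk".

uzwgznbpk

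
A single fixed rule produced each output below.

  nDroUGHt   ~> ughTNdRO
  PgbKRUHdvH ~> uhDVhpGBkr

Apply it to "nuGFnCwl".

The pattern: flip the case of every letter, then swap the front and back halves of the string.
So "nuGFnCwl" becomes "NcWLNUgf".

NcWLNUgf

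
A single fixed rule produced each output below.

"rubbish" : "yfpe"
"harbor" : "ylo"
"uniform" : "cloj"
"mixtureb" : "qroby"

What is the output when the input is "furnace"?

kxzb

In each case the input is transformed by: delete the first 3 characters, then shift every letter 3 places backward in the alphabet (wrapping around).
For "furnace", step one produces "nace"; step two turns that into "kxzb".
(Check on "rubbish": → "bish" → "yfpe" ✓)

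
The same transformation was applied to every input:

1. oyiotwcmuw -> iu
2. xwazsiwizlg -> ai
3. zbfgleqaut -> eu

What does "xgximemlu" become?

The transformation: keep one character in every 3, starting at position 3 (positions 3rd, 6th, 9th, ...), then keep only the vowels.
Starting from "xgximemlu": after the first operation, "xeu"; after the second, "eu".

eu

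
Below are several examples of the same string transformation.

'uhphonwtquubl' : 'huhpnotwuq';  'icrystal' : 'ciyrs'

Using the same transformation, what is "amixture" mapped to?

The rule is to delete the last 3 characters, then swap each adjacent pair of characters (1↔2, 3↔4, ...).
On "amixture": the first step gives "amixt", and the second then gives "maxit".
(Check on "icrystal": → "icrys" → "ciyrs" ✓)

maxit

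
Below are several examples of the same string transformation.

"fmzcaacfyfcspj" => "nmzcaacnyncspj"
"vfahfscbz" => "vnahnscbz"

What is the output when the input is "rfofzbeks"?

What's happening: replace every "f" with "n".
On "rfofzbeks" that produces "rnonzbeks".

rnonzbeks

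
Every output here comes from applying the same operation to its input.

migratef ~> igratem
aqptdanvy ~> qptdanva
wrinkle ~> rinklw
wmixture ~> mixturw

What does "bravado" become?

The rule is to swap the first and last characters, then delete the first character.
Working it through for "bravado": intermediate "oravadb", final "ravadb".

ravadb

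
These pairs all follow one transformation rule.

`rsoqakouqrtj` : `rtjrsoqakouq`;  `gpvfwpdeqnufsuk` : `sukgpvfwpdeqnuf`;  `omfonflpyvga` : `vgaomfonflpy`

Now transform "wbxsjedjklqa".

Rule — move the last 3 characters to the front (rotate right by 3).
For "wbxsjedjklqa" the result is "lqawbxsjedjk".

lqawbxsjedjk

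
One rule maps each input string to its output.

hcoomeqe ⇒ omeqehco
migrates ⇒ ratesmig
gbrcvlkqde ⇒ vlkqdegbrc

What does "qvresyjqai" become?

syjqaiqvre

Looking at the pairs, the operation is to swap the front and back halves of the string, then move the last character to the front.
Applying that to "qvresyjqai" gives "syjqaiqvre".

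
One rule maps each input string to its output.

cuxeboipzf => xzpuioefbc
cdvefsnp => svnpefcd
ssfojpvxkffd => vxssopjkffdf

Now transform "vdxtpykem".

xytvmpekd

Looking at the pairs, the operation is to sort the characters into reverse alphabetical order, then swap each adjacent pair of characters (1↔2, 3↔4, ...).
Starting from "vdxtpykem": after the first operation, "yxvtpmked"; after the second, "xytvmpekd".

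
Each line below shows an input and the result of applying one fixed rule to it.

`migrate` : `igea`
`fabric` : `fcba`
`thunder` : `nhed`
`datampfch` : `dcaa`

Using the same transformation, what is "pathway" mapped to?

The rule is to sort the characters into reverse alphabetical order, then keep only the last 4 characters.
For "pathway" the result is "phaa".

phaa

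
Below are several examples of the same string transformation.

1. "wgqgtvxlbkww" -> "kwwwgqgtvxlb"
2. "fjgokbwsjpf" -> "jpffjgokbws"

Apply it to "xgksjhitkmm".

kmmxgksjhit

Looking at the pairs, the operation is to move the last 3 characters to the front (rotate right by 3).
Applying that to "xgksjhitkmm" gives "kmmxgksjhit".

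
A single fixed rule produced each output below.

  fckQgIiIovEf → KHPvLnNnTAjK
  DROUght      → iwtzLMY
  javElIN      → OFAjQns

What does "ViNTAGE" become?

aNsyflj

In each case the input is transformed by: flip the case of every letter, then shift every letter 5 places forward in the alphabet (wrapping around).
"ViNTAGE" → "vIntage" → "aNsyflj".
(Check on "javElIN": → "JAVeLin" → "OFAjQns" ✓)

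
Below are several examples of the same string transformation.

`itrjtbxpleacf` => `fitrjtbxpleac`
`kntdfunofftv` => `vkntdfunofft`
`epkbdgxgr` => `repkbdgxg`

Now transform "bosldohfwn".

Rule — move the last character to the front.
On "bosldohfwn" that produces "nbosldohfw".

nbosldohfw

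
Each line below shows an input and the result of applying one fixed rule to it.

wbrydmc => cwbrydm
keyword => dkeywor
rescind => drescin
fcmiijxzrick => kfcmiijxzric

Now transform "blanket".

tblanke

The rule is to move the last character to the front.
So "blanket" becomes "tblanke".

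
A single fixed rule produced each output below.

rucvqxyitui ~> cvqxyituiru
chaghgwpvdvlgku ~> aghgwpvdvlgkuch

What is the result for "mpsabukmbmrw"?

Looking at the pairs, the operation is to move the first 2 characters to the end (rotate left by 2).
"mpsabukmbmrw" → "sabukmbmrwmp".

sabukmbmrwmp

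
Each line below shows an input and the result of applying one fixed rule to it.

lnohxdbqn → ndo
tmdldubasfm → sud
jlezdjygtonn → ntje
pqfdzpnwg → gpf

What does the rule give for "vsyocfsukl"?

kfy

The rule is to keep one character in every 3, starting at position 3 (positions 3rd, 6th, 9th, ...), then reverse the string.
Applying both steps to "vsyocfsukl": "yfk", then "kfy".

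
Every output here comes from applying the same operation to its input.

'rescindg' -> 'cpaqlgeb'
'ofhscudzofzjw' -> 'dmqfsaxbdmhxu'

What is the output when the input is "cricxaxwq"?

paagyvuvo

Each output is the input with this applied: swap each adjacent pair of characters (1↔2, 3↔4, ...), then shift every letter 2 places backward in the alphabet (wrapping around).
For "cricxaxwq", step one produces "rcciaxwxq"; step two turns that into "paagyvuvo".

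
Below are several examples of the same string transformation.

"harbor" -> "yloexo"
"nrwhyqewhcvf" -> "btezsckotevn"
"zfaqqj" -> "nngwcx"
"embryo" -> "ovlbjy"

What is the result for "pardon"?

The pattern: shift every letter 3 places backward in the alphabet (wrapping around), then swap the front and back halves of the string.
"pardon" → "mxoalk" → "alkmxo".

alkmxo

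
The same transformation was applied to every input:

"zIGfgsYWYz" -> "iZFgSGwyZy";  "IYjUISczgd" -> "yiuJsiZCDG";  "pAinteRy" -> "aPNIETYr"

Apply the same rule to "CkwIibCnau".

KciWBINcUA

The transformation: swap each adjacent pair of characters (1↔2, 3↔4, ...), then flip the case of every letter.
Starting from "CkwIibCnau": after the first operation, "kCIwbinCua"; after the second, "KciWBINcUA".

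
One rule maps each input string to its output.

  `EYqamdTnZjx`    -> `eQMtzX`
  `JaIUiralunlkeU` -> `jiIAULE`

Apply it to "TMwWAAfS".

The pattern: flip the case of every letter, then keep every other character starting from the first (positions 1st, 3rd, 5th, ...).
Starting from "TMwWAAfS": after the first operation, "tmWwaaFs"; after the second, "tWaF".

tWaF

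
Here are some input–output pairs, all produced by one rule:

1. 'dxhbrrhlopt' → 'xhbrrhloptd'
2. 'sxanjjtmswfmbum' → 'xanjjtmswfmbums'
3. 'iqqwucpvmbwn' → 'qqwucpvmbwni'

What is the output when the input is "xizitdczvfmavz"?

The rule is to move the first character to the end.
Applying that to "xizitdczvfmavz" gives "izitdczvfmavzx".

izitdczvfmavzx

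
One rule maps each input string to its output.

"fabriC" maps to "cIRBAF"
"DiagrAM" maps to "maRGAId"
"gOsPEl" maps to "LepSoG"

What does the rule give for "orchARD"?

draHCRO

Rule — reverse the string, then flip the case of every letter.
Applying that to "orchARD" gives "draHCRO".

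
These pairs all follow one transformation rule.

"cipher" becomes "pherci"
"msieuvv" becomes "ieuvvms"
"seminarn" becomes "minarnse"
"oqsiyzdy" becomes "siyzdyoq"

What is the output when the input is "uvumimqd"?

What's happening: move the first 2 characters to the end (rotate left by 2).
So "uvumimqd" becomes "umimqduv".

umimqduv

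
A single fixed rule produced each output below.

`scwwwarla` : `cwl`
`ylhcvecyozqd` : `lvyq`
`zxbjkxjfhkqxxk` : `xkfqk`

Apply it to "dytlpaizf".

ypz

What's happening: keep one character in every 3, starting at position 2 (positions 2nd, 5th, 8th, ...).
For "dytlpaizf" the result is "ypz".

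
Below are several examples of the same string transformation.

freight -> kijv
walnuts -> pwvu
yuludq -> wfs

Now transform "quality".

nkva

Rule — delete the first 3 characters, then shift every letter 2 places forward in the alphabet (wrapping around).
Working it through for "quality": intermediate "lity", final "nkva".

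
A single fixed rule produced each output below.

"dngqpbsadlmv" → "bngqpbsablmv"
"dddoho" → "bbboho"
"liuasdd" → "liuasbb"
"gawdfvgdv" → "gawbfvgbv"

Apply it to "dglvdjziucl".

bglvbjziucl

The pattern: replace every "d" with "b".
On "dglvdjziucl" that produces "bglvbjziucl".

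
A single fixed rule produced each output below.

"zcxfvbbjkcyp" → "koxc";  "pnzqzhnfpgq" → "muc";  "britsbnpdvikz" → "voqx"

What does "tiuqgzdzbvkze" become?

hmom

The rule is to keep one character in every 3, starting at position 3 (positions 3rd, 6th, 9th, ...), then shift every letter 13 places forward in the alphabet (wrapping around) — i.e. ROT13.
On "tiuqgzdzbvkze": the first step gives "uzbz", and the second then gives "hmom".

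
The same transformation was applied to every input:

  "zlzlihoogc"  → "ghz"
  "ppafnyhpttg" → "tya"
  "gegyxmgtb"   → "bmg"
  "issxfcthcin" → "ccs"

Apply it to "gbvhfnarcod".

cnv

The pattern: keep one character in every 3, starting at position 3 (positions 3rd, 6th, 9th, ...), then reverse the string.
Applying both steps to "gbvhfnarcod": "vnc", then "cnv".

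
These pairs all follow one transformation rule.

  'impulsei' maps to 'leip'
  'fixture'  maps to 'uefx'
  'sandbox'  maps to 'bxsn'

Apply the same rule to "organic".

ncog

Looking at the pairs, the operation is to keep every other character starting from the first (positions 1st, 3rd, 5th, ...), then swap the front and back halves of the string.
On "organic": the first step gives "ognc", and the second then gives "ncog".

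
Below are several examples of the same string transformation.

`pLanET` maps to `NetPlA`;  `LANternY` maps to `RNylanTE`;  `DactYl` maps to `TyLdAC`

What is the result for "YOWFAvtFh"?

TfHyowfaV

Looking at the pairs, the operation is to move the last 3 characters to the front (rotate right by 3), then flip the case of every letter.
So "YOWFAvtFh" becomes "TfHyowfaV".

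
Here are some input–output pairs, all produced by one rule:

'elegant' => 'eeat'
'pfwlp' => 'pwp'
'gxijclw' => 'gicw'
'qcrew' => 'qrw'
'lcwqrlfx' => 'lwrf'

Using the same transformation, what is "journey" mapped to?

The rule is to keep every other character starting from the first (positions 1st, 3rd, 5th, ...).
Applying that to "journey" gives "juny".

juny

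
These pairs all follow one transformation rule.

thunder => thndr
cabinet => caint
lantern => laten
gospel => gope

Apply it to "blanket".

blnkt

Looking at the pairs, the operation is to double every character, then keep one character in every 3, starting at position 1 (positions 1st, 4th, 7th, ...).
Applying both steps to "blanket": "bbllaannkkeett", then "blnkt".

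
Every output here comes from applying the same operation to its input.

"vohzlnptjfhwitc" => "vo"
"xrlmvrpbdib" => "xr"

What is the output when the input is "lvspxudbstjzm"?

lv

Looking at the pairs, the operation is to keep only the first 2 characters.
Applying that to "lvspxudbstjzm" gives "lv".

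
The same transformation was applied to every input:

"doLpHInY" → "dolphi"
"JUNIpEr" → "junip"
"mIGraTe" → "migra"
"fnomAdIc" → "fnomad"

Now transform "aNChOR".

Each output is the input with this applied: delete the last 2 characters, then convert every letter to lowercase.
On "aNChOR" that produces "anch".
(Check on "JUNIpEr": → "JUNIp" → "junip" ✓)

anch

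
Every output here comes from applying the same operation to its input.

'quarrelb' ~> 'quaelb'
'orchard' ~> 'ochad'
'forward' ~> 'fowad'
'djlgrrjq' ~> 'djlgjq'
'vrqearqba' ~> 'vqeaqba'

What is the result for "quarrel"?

Each output is the input with this applied: remove every "r".
Doing the same to "quarrel": "quael".

quael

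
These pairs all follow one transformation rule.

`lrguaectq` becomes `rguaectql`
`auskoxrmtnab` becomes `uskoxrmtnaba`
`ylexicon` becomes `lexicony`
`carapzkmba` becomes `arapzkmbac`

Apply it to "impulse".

Looking at the pairs, the operation is to move the first character to the end.
Applying that to "impulse" gives "mpulsei".

mpulsei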